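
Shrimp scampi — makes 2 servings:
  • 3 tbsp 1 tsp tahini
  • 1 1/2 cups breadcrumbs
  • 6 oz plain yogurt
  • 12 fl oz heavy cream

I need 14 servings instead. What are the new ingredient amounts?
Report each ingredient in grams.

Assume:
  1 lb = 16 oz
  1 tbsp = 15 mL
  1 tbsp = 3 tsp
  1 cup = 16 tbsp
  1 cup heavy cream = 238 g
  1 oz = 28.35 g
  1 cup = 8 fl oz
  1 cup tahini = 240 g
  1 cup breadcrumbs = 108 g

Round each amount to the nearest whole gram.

tahini: 350 g; breadcrumbs: 1134 g; plain yogurt: 1191 g; heavy cream: 2499 g

Scaling factor: 14/2 = 7.
tahini: (3 tbsp + 1 tsp = 10/3 tbsp) × 7 ÷ 16 tbsp/cup × 240 g/cup = 350 g
breadcrumbs: 1.5 cup × 7 × 108 g/cup = 1134 g
plain yogurt: 6 oz × 7 × 28.35 g/oz ≈ 1191 g
heavy cream: 12 fl oz × 7 ÷ 8 fl oz/cup × 238 g/cup = 2499 g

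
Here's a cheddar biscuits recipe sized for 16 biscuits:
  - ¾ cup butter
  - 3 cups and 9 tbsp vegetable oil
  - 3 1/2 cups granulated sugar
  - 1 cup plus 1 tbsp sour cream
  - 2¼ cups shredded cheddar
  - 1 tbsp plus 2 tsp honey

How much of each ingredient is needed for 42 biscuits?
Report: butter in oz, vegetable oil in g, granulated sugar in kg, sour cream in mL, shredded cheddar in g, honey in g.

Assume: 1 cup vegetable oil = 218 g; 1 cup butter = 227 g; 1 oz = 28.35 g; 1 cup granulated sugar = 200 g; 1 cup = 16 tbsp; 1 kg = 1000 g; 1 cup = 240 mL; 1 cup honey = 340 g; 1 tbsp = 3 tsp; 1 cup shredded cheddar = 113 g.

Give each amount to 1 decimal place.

Scaling factor: 42/16 = 21/8 = 2.625.
butter: 0.75 cup × 21/8 × 227 g/cup ÷ 28.35 g/oz ≈ 15.8 oz
vegetable oil: (3 cup + 9 tbsp = 3.5625 cup) × 21/8 × 218 g/cup ≈ 2038.6 g
granulated sugar: 3.5 cup × 21/8 × 200 g/cup ÷ 1000 g/kg ≈ 1.8 kg
sour cream: (1 cup + 1 tbsp = 1.0625 cup) × 21/8 × 240 mL/cup ≈ 669.4 mL
shredded cheddar: 2.25 cup × 21/8 × 113 g/cup ≈ 667.4 g
honey: (1 tbsp + 2 tsp = 5/3 tbsp) × 21/8 ÷ 16 tbsp/cup × 340 g/cup ≈ 93.0 g

butter: 15.8 oz; vegetable oil: 2038.6 g; granulated sugar: 1.8 kg; sour cream: 669.4 mL; shredded cheddar: 667.4 g; honey: 93.0 g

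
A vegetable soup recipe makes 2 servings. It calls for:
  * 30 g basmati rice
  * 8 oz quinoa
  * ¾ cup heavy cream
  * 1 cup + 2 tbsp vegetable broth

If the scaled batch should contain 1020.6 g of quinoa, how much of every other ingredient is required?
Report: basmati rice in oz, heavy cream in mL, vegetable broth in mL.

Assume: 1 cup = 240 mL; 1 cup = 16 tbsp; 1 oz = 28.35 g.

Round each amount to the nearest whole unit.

basmati rice: 5 oz; heavy cream: 810 mL; vegetable broth: 1215 mL

The original recipe has 226.8 g of quinoa, so the scaling factor is 1020.6 ÷ 226.8 = 9/2 = 4.5.
basmati rice: 30 g × 9/2 ÷ 28.35 g/oz ≈ 5 oz
heavy cream: 0.75 cup × 9/2 × 240 mL/cup = 810 mL
vegetable broth: (1 cup + 2 tbsp = 1.125 cup) × 9/2 × 240 mL/cup = 1215 mL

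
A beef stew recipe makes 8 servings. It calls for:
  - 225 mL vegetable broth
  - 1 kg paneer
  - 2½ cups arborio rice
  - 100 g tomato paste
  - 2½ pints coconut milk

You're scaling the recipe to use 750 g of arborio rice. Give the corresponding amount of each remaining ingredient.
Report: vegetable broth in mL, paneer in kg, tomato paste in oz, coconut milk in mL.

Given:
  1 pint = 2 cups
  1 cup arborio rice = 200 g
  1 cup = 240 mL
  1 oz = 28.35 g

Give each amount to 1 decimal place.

The original recipe has 500 g of arborio rice, so the scaling factor is 750 ÷ 500 = 3/2 = 1.5.
vegetable broth: 225 mL × 3/2 = 337.5 mL
paneer: 1 kg × 3/2 = 1.5 kg
tomato paste: 100 g × 3/2 ÷ 28.35 g/oz ≈ 5.3 oz
coconut milk: 2.5 pint × 3/2 × 2 cup/pint × 240 mL/cup = 1800.0 mL

vegetable broth: 337.5 mL; paneer: 1.5 kg; tomato paste: 5.3 oz; coconut milk: 1800.0 mL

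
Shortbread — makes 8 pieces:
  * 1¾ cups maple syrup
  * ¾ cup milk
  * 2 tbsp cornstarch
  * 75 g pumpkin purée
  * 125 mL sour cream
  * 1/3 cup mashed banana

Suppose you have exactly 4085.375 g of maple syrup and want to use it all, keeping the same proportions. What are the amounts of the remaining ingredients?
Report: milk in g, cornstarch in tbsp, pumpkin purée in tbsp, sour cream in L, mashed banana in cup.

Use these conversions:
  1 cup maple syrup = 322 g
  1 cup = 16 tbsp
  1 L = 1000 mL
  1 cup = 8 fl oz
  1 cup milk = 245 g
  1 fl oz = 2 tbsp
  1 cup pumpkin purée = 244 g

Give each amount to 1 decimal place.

The original recipe has 563.5 g of maple syrup, so the scaling factor is 4085.375 ÷ 563.5 = 29/4 = 7.25.
milk: 0.75 cup × 29/4 × 245 g/cup ≈ 1332.2 g
cornstarch: 2 tbsp × 29/4 = 14.5 tbsp
pumpkin purée: 75 g × 29/4 ÷ 244 g/cup × 16 tbsp/cup ≈ 35.7 tbsp
sour cream: 125 mL × 29/4 ÷ 1000 mL/L ≈ 0.9 L
mashed banana: 1/3 cup × 29/4 ≈ 2.4 cup

milk: 1332.2 g; cornstarch: 14.5 tbsp; pumpkin purée: 35.7 tbsp; sour cream: 0.9 L; mashed banana: 2.4 cup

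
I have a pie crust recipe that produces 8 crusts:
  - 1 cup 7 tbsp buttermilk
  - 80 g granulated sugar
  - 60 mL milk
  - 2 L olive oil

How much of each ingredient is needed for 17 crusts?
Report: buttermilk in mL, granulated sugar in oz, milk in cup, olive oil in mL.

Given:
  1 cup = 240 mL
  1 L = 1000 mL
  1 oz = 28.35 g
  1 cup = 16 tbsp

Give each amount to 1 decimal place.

buttermilk: 733.1 mL; granulated sugar: 6.0 oz; milk: 0.5 cup; olive oil: 4250.0 mL

Scaling factor: 17/8 = 2.125.
buttermilk: (1 cup + 7 tbsp = 1.4375 cup) × 17/8 × 240 mL/cup ≈ 733.1 mL
granulated sugar: 80 g × 17/8 ÷ 28.35 g/oz ≈ 6.0 oz
milk: 60 mL × 17/8 ÷ 240 mL/cup ≈ 0.5 cup
olive oil: 2 L × 17/8 × 1000 mL/L = 4250.0 mL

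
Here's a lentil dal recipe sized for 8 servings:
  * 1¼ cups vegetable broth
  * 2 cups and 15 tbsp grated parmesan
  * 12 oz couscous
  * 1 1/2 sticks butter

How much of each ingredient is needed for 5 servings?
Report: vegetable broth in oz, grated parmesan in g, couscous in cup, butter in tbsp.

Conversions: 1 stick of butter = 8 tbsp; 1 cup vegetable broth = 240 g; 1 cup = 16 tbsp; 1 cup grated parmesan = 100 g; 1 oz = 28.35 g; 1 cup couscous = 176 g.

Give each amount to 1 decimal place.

Scaling factor: 5/8 = 0.625.
vegetable broth: 1.25 cup × 5/8 × 240 g/cup ÷ 28.35 g/oz ≈ 6.6 oz
grated parmesan: (2 cup + 15 tbsp = 2.9375 cup) × 5/8 × 100 g/cup ≈ 183.6 g
couscous: 12 oz × 5/8 × 28.35 g/oz ÷ 176 g/cup ≈ 1.2 cup
butter: 1.5 stick × 5/8 × 8 tbsp/stick = 7.5 tbsp

vegetable broth: 6.6 oz; grated parmesan: 183.6 g; couscous: 1.2 cup; butter: 7.5 tbsp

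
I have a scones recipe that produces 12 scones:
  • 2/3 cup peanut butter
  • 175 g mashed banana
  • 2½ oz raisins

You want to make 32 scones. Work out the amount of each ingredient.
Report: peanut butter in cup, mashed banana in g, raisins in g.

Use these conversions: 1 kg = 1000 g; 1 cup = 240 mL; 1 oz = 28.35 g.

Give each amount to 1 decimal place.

Scaling factor: 32/12 = 8/3.
peanut butter: 2/3 cup × 8/3 ≈ 1.8 cup
mashed banana: 175 g × 8/3 ≈ 466.7 g
raisins: 2.5 oz × 8/3 × 28.35 g/oz = 189.0 g

peanut butter: 1.8 cup; mashed banana: 466.7 g; raisins: 189.0 g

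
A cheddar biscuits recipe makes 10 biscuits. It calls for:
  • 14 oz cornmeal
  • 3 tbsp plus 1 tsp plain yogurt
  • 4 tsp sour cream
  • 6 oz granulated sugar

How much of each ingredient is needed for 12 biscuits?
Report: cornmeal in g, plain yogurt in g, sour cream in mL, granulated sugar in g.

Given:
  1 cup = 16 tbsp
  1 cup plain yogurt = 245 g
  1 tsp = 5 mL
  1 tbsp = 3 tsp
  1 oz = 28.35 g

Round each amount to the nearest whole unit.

Scaling factor: 12/10 = 6/5 = 1.2.
cornmeal: 14 oz × 6/5 × 28.35 g/oz ≈ 476 g
plain yogurt: (3 tbsp + 1 tsp = 10/3 tbsp) × 6/5 ÷ 16 tbsp/cup × 245 g/cup ≈ 61 g
sour cream: 4 tsp × 6/5 × 5 mL/tsp = 24 mL
granulated sugar: 6 oz × 6/5 × 28.35 g/oz ≈ 204 g

cornmeal: 476 g; plain yogurt: 61 g; sour cream: 24 mL; granulated sugar: 204 g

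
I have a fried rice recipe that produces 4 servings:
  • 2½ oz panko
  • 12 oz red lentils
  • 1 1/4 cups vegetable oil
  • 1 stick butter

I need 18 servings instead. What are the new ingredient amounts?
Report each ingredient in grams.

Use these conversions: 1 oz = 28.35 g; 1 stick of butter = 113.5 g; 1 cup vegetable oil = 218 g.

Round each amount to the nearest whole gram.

panko: 319 g; red lentils: 1531 g; vegetable oil: 1226 g; butter: 511 g

Scaling factor: 18/4 = 9/2 = 4.5.
panko: 2.5 oz × 9/2 × 28.35 g/oz ≈ 319 g
red lentils: 12 oz × 9/2 × 28.35 g/oz ≈ 1531 g
vegetable oil: 1.25 cup × 9/2 × 218 g/cup ≈ 1226 g
butter: 1 stick × 9/2 × 113.5 g/stick ≈ 511 g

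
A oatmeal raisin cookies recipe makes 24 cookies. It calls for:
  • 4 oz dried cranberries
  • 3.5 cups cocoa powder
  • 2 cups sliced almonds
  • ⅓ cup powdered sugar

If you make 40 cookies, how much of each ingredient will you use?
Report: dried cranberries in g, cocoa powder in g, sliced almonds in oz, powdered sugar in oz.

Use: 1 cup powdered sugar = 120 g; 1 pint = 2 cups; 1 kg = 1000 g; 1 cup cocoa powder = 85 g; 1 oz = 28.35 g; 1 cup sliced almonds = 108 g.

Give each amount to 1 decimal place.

dried cranberries: 189.0 g; cocoa powder: 495.8 g; sliced almonds: 12.7 oz; powdered sugar: 2.4 oz

Scaling factor: 40/24 = 5/3.
dried cranberries: 4 oz × 5/3 × 28.35 g/oz = 189.0 g
cocoa powder: 3.5 cup × 5/3 × 85 g/cup ≈ 495.8 g
sliced almonds: 2 cup × 5/3 × 108 g/cup ÷ 28.35 g/oz ≈ 12.7 oz
powdered sugar: 1/3 cup × 5/3 × 120 g/cup ÷ 28.35 g/oz ≈ 2.4 oz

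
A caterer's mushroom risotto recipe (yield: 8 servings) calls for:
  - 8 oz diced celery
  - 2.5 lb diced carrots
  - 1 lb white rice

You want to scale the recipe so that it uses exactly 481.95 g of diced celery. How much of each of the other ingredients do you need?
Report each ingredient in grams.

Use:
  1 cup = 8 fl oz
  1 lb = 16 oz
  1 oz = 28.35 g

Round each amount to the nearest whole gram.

The original recipe has 226.8 g of diced celery, so the scaling factor is 481.95 ÷ 226.8 = 17/8 = 2.125.
diced carrots: 2.5 lb × 17/8 × 16 oz/lb × 28.35 g/oz ≈ 2410 g
white rice: 1 lb × 17/8 × 16 oz/lb × 28.35 g/oz ≈ 964 g

diced carrots: 2410 g; white rice: 964 g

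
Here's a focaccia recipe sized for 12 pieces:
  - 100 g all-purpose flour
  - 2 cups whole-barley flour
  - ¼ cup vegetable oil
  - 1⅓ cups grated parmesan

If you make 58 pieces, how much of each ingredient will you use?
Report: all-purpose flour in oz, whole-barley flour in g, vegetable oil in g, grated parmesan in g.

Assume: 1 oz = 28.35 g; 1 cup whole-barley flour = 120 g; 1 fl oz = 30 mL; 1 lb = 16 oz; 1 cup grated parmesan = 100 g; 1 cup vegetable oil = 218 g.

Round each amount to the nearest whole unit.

all-purpose flour: 17 oz; whole-barley flour: 1160 g; vegetable oil: 263 g; grated parmesan: 644 g

Scaling factor: 58/12 = 29/6.
all-purpose flour: 100 g × 29/6 ÷ 28.35 g/oz ≈ 17 oz
whole-barley flour: 2 cup × 29/6 × 120 g/cup = 1160 g
vegetable oil: 0.25 cup × 29/6 × 218 g/cup ≈ 263 g
grated parmesan: 4/3 cup × 29/6 × 100 g/cup ≈ 644 g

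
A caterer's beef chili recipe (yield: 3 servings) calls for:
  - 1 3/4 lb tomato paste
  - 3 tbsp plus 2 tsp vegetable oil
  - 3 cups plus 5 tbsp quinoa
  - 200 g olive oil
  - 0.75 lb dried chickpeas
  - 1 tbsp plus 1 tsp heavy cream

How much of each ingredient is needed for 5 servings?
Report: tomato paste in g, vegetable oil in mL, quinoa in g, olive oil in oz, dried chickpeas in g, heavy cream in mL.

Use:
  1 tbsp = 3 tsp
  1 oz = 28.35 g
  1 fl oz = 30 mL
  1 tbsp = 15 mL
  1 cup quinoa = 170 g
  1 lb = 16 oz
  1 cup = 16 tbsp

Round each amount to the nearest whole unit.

tomato paste: 1323 g; vegetable oil: 92 mL; quinoa: 939 g; olive oil: 12 oz; dried chickpeas: 567 g; heavy cream: 33 mL

Scaling factor: 5/3.
tomato paste: 1.75 lb × 5/3 × 16 oz/lb × 28.35 g/oz = 1323 g
vegetable oil: (3 tbsp + 2 tsp = 11/3 tbsp) × 5/3 × 15 mL/tbsp ≈ 92 mL
quinoa: (3 cup + 5 tbsp = 3.3125 cup) × 5/3 × 170 g/cup ≈ 939 g
olive oil: 200 g × 5/3 ÷ 28.35 g/oz ≈ 12 oz
dried chickpeas: 0.75 lb × 5/3 × 16 oz/lb × 28.35 g/oz = 567 g
heavy cream: (1 tbsp + 1 tsp = 4/3 tbsp) × 5/3 × 15 mL/tbsp ≈ 33 mL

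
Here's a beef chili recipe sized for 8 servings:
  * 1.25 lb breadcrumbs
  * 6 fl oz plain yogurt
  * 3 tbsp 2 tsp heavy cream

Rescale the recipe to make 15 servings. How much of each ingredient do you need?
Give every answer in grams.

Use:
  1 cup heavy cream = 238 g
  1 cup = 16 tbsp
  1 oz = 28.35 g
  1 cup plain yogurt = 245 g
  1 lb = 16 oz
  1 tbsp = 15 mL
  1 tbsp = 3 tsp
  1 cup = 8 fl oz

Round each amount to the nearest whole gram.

Scaling factor: 15/8 = 1.875.
breadcrumbs: 1.25 lb × 15/8 × 16 oz/lb × 28.35 g/oz ≈ 1063 g
plain yogurt: 6 fl oz × 15/8 ÷ 8 fl oz/cup × 245 g/cup ≈ 345 g
heavy cream: (3 tbsp + 2 tsp = 11/3 tbsp) × 15/8 ÷ 16 tbsp/cup × 238 g/cup ≈ 102 g

breadcrumbs: 1063 g; plain yogurt: 345 g; heavy cream: 102 g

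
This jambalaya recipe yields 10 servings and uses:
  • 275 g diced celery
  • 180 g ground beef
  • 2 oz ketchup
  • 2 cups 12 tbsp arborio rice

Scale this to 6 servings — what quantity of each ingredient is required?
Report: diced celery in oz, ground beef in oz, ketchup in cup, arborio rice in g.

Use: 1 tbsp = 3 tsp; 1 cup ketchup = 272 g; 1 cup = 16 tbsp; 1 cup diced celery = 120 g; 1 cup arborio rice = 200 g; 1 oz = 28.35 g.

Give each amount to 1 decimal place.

diced celery: 5.8 oz; ground beef: 3.8 oz; ketchup: 0.1 cup; arborio rice: 330.0 g

Scaling factor: 6/10 = 3/5 = 0.6.
diced celery: 275 g × 3/5 ÷ 28.35 g/oz ≈ 5.8 oz
ground beef: 180 g × 3/5 ÷ 28.35 g/oz ≈ 3.8 oz
ketchup: 2 oz × 3/5 × 28.35 g/oz ÷ 272 g/cup ≈ 0.1 cup
arborio rice: (2 cup + 12 tbsp = 2.75 cup) × 3/5 × 200 g/cup = 330.0 g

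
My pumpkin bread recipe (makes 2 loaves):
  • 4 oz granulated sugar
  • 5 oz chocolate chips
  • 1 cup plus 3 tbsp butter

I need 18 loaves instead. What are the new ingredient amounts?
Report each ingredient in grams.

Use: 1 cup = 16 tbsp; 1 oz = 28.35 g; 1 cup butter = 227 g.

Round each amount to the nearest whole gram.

granulated sugar: 1021 g; chocolate chips: 1276 g; butter: 2426 g

Scaling factor: 18/2 = 9.
granulated sugar: 4 oz × 9 × 28.35 g/oz ≈ 1021 g
chocolate chips: 5 oz × 9 × 28.35 g/oz ≈ 1276 g
butter: (1 cup + 3 tbsp = 1.1875 cup) × 9 × 227 g/cup ≈ 2426 g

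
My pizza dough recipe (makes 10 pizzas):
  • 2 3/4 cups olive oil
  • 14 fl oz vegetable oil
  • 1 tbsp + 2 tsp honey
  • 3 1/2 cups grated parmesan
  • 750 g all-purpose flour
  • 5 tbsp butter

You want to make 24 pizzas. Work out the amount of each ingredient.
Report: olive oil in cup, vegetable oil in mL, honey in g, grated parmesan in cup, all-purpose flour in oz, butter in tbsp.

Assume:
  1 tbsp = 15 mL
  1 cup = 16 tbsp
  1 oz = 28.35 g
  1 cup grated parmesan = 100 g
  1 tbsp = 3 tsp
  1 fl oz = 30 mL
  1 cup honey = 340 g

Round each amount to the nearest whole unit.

olive oil: 7 cup; vegetable oil: 1008 mL; honey: 85 g; grated parmesan: 8 cup; all-purpose flour: 63 oz; butter: 12 tbsp

Scaling factor: 24/10 = 12/5 = 2.4.
olive oil: 2.75 cup × 12/5 ≈ 7 cup
vegetable oil: 14 fl oz × 12/5 × 30 mL/fl oz = 1008 mL
honey: (1 tbsp + 2 tsp = 5/3 tbsp) × 12/5 ÷ 16 tbsp/cup × 340 g/cup = 85 g
grated parmesan: 3.5 cup × 12/5 ≈ 8 cup
all-purpose flour: 750 g × 12/5 ÷ 28.35 g/oz ≈ 63 oz
butter: 5 tbsp × 12/5 = 12 tbsp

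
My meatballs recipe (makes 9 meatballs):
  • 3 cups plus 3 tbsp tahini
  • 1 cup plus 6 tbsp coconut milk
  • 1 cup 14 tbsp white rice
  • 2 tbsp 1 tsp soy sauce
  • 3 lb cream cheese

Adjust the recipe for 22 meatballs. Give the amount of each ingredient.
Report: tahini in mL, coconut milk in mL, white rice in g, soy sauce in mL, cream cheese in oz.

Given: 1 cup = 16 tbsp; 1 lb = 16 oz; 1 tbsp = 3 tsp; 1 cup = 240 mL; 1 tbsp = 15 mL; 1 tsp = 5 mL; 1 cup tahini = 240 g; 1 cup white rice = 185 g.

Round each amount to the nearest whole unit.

Scaling factor: 22/9.
tahini: (3 cup + 3 tbsp = 3.1875 cup) × 22/9 × 240 mL/cup = 1870 mL
coconut milk: (1 cup + 6 tbsp = 1.375 cup) × 22/9 × 240 mL/cup ≈ 807 mL
white rice: (1 cup + 14 tbsp = 1.875 cup) × 22/9 × 185 g/cup ≈ 848 g
soy sauce: (2 tbsp + 1 tsp = 7/3 tbsp) × 22/9 × 15 mL/tbsp ≈ 86 mL
cream cheese: 3 lb × 22/9 × 16 oz/lb ≈ 117 oz

tahini: 1870 mL; coconut milk: 807 mL; white rice: 848 g; soy sauce: 86 mL; cream cheese: 117 oz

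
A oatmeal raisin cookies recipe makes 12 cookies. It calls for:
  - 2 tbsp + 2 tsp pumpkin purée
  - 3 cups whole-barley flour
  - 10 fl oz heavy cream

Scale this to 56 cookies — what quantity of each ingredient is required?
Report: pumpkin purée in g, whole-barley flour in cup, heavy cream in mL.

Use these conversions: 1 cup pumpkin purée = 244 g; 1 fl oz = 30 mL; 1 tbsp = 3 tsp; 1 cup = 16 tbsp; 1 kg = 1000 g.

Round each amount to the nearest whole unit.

Scaling factor: 56/12 = 14/3.
pumpkin purée: (2 tbsp + 2 tsp = 8/3 tbsp) × 14/3 ÷ 16 tbsp/cup × 244 g/cup ≈ 190 g
whole-barley flour: 3 cup × 14/3 = 14 cup
heavy cream: 10 fl oz × 14/3 × 30 mL/fl oz = 1400 mL

pumpkin purée: 190 g; whole-barley flour: 14 cup; heavy cream: 1400 mL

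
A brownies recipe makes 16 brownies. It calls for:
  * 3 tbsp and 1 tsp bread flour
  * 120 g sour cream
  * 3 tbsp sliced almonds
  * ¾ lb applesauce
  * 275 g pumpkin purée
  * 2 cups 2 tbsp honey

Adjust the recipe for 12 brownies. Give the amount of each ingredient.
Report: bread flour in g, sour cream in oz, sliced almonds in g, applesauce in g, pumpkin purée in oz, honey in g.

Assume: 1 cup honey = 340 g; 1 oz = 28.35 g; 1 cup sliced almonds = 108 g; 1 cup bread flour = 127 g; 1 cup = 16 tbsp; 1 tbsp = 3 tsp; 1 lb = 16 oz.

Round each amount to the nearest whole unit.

bread flour: 20 g; sour cream: 3 oz; sliced almonds: 15 g; applesauce: 255 g; pumpkin purée: 7 oz; honey: 542 g

Scaling factor: 12/16 = 3/4 = 0.75.
bread flour: (3 tbsp + 1 tsp = 10/3 tbsp) × 3/4 ÷ 16 tbsp/cup × 127 g/cup ≈ 20 g
sour cream: 120 g × 3/4 ÷ 28.35 g/oz ≈ 3 oz
sliced almonds: 3 tbsp × 3/4 ÷ 16 tbsp/cup × 108 g/cup ≈ 15 g
applesauce: 0.75 lb × 3/4 × 16 oz/lb × 28.35 g/oz ≈ 255 g
pumpkin purée: 275 g × 3/4 ÷ 28.35 g/oz ≈ 7 oz
honey: (2 cup + 2 tbsp = 2.125 cup) × 3/4 × 340 g/cup ≈ 542 g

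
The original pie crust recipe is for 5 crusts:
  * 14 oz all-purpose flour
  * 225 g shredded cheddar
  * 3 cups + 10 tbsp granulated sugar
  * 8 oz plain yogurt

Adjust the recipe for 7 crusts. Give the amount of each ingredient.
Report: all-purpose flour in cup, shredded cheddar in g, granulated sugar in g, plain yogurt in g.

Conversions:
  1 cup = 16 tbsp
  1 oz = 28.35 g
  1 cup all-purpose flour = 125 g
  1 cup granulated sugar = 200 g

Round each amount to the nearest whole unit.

Scaling factor: 7/5 = 1.4.
all-purpose flour: 14 oz × 7/5 × 28.35 g/oz ÷ 125 g/cup ≈ 4 cup
shredded cheddar: 225 g × 7/5 = 315 g
granulated sugar: (3 cup + 10 tbsp = 3.625 cup) × 7/5 × 200 g/cup = 1015 g
plain yogurt: 8 oz × 7/5 × 28.35 g/oz ≈ 318 g

all-purpose flour: 4 cup; shredded cheddar: 315 g; granulated sugar: 1015 g; plain yogurt: 318 g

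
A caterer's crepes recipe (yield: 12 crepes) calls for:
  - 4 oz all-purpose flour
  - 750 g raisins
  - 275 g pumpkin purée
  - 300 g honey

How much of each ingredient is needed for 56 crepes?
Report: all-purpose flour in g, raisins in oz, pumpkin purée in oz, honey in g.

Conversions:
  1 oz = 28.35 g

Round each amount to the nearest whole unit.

all-purpose flour: 529 g; raisins: 123 oz; pumpkin purée: 45 oz; honey: 1400 g

Scaling factor: 56/12 = 14/3.
all-purpose flour: 4 oz × 14/3 × 28.35 g/oz ≈ 529 g
raisins: 750 g × 14/3 ÷ 28.35 g/oz ≈ 123 oz
pumpkin purée: 275 g × 14/3 ÷ 28.35 g/oz ≈ 45 oz
honey: 300 g × 14/3 = 1400 g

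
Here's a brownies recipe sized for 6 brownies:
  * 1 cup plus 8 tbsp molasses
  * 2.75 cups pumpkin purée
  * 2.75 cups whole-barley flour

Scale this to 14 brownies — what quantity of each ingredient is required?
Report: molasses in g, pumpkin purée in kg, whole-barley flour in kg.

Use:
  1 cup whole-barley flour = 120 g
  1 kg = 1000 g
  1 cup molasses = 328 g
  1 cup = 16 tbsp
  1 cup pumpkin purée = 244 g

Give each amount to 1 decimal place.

Scaling factor: 14/6 = 7/3.
molasses: (1 cup + 8 tbsp = 1.5 cup) × 7/3 × 328 g/cup = 1148.0 g
pumpkin purée: 2.75 cup × 7/3 × 244 g/cup ÷ 1000 g/kg ≈ 1.6 kg
whole-barley flour: 2.75 cup × 7/3 × 120 g/cup ÷ 1000 g/kg ≈ 0.8 kg

molasses: 1148.0 g; pumpkin purée: 1.6 kg; whole-barley flour: 0.8 kg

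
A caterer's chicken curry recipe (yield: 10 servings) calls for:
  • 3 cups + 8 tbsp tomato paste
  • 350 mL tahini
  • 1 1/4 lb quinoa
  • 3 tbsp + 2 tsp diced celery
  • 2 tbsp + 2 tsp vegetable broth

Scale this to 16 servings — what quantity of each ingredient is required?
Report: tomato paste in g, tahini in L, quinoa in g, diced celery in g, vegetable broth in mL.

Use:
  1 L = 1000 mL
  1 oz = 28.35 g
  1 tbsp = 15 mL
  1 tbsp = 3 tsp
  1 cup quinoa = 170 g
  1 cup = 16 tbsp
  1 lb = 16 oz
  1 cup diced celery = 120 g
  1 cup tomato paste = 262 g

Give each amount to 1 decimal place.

Scaling factor: 16/10 = 8/5 = 1.6.
tomato paste: (3 cup + 8 tbsp = 3.5 cup) × 8/5 × 262 g/cup = 1467.2 g
tahini: 350 mL × 8/5 ÷ 1000 mL/L ≈ 0.6 L
quinoa: 1.25 lb × 8/5 × 16 oz/lb × 28.35 g/oz = 907.2 g
diced celery: (3 tbsp + 2 tsp = 11/3 tbsp) × 8/5 ÷ 16 tbsp/cup × 120 g/cup = 44.0 g
vegetable broth: (2 tbsp + 2 tsp = 8/3 tbsp) × 8/5 × 15 mL/tbsp = 64.0 mL

tomato paste: 1467.2 g; tahini: 0.6 L; quinoa: 907.2 g; diced celery: 44.0 g; vegetable broth: 64.0 mL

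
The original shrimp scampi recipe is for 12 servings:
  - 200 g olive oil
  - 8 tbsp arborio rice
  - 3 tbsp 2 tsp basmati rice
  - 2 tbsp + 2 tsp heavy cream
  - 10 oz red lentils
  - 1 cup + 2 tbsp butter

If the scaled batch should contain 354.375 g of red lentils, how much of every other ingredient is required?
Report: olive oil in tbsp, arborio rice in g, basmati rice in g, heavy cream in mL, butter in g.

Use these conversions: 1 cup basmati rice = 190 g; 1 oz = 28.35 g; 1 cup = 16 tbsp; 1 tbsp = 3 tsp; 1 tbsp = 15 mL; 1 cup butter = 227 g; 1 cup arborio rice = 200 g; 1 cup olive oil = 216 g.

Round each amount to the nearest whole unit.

The original recipe has 283.5 g of red lentils, so the scaling factor is 354.375 ÷ 283.5 = 5/4 = 1.25.
olive oil: 200 g × 5/4 ÷ 216 g/cup × 16 tbsp/cup ≈ 19 tbsp
arborio rice: 8 tbsp × 5/4 ÷ 16 tbsp/cup × 200 g/cup = 125 g
basmati rice: (3 tbsp + 2 tsp = 11/3 tbsp) × 5/4 ÷ 16 tbsp/cup × 190 g/cup ≈ 54 g
heavy cream: (2 tbsp + 2 tsp = 8/3 tbsp) × 5/4 × 15 mL/tbsp = 50 mL
butter: (1 cup + 2 tbsp = 1.125 cup) × 5/4 × 227 g/cup ≈ 319 g

olive oil: 19 tbsp; arborio rice: 125 g; basmati rice: 54 g; heavy cream: 50 mL; butter: 319 g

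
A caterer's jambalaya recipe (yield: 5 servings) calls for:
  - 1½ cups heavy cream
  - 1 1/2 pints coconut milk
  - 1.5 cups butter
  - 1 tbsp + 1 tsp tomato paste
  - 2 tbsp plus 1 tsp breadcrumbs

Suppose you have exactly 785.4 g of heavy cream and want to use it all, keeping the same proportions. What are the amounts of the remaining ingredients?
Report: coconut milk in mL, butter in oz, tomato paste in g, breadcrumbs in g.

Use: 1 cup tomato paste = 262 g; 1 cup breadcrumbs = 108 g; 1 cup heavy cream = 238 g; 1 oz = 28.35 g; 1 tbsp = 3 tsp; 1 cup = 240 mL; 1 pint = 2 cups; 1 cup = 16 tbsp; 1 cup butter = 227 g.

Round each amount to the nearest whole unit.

coconut milk: 1584 mL; butter: 26 oz; tomato paste: 48 g; breadcrumbs: 35 g

The original recipe has 357 g of heavy cream, so the scaling factor is 785.4 ÷ 357 = 11/5 = 2.2.
coconut milk: 1.5 pint × 11/5 × 2 cup/pint × 240 mL/cup = 1584 mL
butter: 1.5 cup × 11/5 × 227 g/cup ÷ 28.35 g/oz ≈ 26 oz
tomato paste: (1 tbsp + 1 tsp = 4/3 tbsp) × 11/5 ÷ 16 tbsp/cup × 262 g/cup ≈ 48 g
breadcrumbs: (2 tbsp + 1 tsp = 7/3 tbsp) × 11/5 ÷ 16 tbsp/cup × 108 g/cup ≈ 35 g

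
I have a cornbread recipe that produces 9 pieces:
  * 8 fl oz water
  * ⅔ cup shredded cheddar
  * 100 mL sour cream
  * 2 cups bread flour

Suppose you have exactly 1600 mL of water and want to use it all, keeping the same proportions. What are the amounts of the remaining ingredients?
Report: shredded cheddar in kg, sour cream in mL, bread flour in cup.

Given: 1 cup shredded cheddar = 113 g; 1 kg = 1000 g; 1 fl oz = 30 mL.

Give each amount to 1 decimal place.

shredded cheddar: 0.5 kg; sour cream: 666.7 mL; bread flour: 13.3 cup

The original recipe has 240 mL of water, so the scaling factor is 1600 ÷ 240 = 20/3.
shredded cheddar: 2/3 cup × 20/3 × 113 g/cup ÷ 1000 g/kg ≈ 0.5 kg
sour cream: 100 mL × 20/3 ≈ 666.7 mL
bread flour: 2 cup × 20/3 ≈ 13.3 cup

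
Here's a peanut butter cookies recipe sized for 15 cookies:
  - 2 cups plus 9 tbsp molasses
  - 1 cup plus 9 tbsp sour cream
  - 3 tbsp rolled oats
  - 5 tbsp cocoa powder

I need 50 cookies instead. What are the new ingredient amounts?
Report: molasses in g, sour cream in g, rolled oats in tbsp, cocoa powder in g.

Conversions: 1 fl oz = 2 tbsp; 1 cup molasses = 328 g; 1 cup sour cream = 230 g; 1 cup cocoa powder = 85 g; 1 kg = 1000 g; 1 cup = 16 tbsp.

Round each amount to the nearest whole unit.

molasses: 2802 g; sour cream: 1198 g; rolled oats: 10 tbsp; cocoa powder: 89 g

Scaling factor: 50/15 = 10/3.
molasses: (2 cup + 9 tbsp = 2.5625 cup) × 10/3 × 328 g/cup ≈ 2802 g
sour cream: (1 cup + 9 tbsp = 1.5625 cup) × 10/3 × 230 g/cup ≈ 1198 g
rolled oats: 3 tbsp × 10/3 = 10 tbsp
cocoa powder: 5 tbsp × 10/3 ÷ 16 tbsp/cup × 85 g/cup ≈ 89 g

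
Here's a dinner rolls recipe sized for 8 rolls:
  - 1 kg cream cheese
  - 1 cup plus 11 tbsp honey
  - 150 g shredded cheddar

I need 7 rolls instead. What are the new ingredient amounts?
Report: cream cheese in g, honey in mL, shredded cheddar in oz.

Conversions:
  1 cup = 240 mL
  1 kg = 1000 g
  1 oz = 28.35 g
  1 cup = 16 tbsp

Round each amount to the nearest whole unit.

Scaling factor: 7/8 = 0.875.
cream cheese: 1 kg × 7/8 × 1000 g/kg = 875 g
honey: (1 cup + 11 tbsp = 1.6875 cup) × 7/8 × 240 mL/cup ≈ 354 mL
shredded cheddar: 150 g × 7/8 ÷ 28.35 g/oz ≈ 5 oz

cream cheese: 875 g; honey: 354 mL; shredded cheddar: 5 oz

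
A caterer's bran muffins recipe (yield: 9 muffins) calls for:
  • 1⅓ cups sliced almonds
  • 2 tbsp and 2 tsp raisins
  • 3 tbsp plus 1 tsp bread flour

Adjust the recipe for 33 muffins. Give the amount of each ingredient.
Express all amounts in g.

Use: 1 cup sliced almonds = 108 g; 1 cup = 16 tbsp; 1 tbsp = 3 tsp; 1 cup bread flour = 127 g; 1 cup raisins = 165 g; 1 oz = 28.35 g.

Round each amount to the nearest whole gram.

Scaling factor: 33/9 = 11/3.
sliced almonds: 4/3 cup × 11/3 × 108 g/cup = 528 g
raisins: (2 tbsp + 2 tsp = 8/3 tbsp) × 11/3 ÷ 16 tbsp/cup × 165 g/cup ≈ 101 g
bread flour: (3 tbsp + 1 tsp = 10/3 tbsp) × 11/3 ÷ 16 tbsp/cup × 127 g/cup ≈ 97 g

sliced almonds: 528 g; raisins: 101 g; bread flour: 97 g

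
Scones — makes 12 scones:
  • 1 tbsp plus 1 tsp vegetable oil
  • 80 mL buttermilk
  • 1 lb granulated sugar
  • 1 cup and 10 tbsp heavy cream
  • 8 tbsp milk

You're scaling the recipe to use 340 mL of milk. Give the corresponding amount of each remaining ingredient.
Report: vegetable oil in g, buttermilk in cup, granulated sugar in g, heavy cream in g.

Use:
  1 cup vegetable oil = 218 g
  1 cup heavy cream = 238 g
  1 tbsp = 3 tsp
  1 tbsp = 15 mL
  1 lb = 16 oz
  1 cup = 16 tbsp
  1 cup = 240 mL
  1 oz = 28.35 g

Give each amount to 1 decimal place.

vegetable oil: 51.5 g; buttermilk: 0.9 cup; granulated sugar: 1285.2 g; heavy cream: 1095.8 g

The original recipe has 120 mL of milk, so the scaling factor is 340 ÷ 120 = 17/6.
vegetable oil: (1 tbsp + 1 tsp = 4/3 tbsp) × 17/6 ÷ 16 tbsp/cup × 218 g/cup ≈ 51.5 g
buttermilk: 80 mL × 17/6 ÷ 240 mL/cup ≈ 0.9 cup
granulated sugar: 1 lb × 17/6 × 16 oz/lb × 28.35 g/oz = 1285.2 g
heavy cream: (1 cup + 10 tbsp = 1.625 cup) × 17/6 × 238 g/cup ≈ 1095.8 g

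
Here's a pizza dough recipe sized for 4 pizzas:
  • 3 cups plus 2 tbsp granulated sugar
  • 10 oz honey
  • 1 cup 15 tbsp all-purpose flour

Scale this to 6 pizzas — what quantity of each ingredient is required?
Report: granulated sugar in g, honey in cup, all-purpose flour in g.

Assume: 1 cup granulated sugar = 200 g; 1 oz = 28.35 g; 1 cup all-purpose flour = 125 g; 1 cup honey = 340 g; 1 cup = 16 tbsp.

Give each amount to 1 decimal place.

Scaling factor: 6/4 = 3/2 = 1.5.
granulated sugar: (3 cup + 2 tbsp = 3.125 cup) × 3/2 × 200 g/cup = 937.5 g
honey: 10 oz × 3/2 × 28.35 g/oz ÷ 340 g/cup ≈ 1.3 cup
all-purpose flour: (1 cup + 15 tbsp = 1.9375 cup) × 3/2 × 125 g/cup ≈ 363.3 g

granulated sugar: 937.5 g; honey: 1.3 cup; all-purpose flour: 363.3 g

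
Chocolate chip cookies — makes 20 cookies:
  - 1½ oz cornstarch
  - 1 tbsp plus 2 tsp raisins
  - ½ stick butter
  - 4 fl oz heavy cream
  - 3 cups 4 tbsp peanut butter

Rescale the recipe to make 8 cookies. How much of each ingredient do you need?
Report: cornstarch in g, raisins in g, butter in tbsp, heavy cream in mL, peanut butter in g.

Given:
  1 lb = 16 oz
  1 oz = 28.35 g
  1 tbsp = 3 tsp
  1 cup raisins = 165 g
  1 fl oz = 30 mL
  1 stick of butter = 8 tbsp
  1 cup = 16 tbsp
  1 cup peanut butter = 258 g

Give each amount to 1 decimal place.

cornstarch: 17.0 g; raisins: 6.9 g; butter: 1.6 tbsp; heavy cream: 48.0 mL; peanut butter: 335.4 g

Scaling factor: 8/20 = 2/5 = 0.4.
cornstarch: 1.5 oz × 2/5 × 28.35 g/oz ≈ 17.0 g
raisins: (1 tbsp + 2 tsp = 5/3 tbsp) × 2/5 ÷ 16 tbsp/cup × 165 g/cup ≈ 6.9 g
butter: 0.5 stick × 2/5 × 8 tbsp/stick = 1.6 tbsp
heavy cream: 4 fl oz × 2/5 × 30 mL/fl oz = 48.0 mL
peanut butter: (3 cup + 4 tbsp = 3.25 cup) × 2/5 × 258 g/cup = 335.4 g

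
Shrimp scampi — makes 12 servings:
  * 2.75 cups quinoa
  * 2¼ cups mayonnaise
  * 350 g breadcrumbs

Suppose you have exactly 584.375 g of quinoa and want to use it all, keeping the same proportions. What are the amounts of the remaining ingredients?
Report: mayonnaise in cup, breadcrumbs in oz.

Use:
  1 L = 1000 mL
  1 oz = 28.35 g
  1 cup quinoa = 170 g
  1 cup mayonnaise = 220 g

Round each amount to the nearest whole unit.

mayonnaise: 3 cup; breadcrumbs: 15 oz

The original recipe has 467.5 g of quinoa, so the scaling factor is 584.375 ÷ 467.5 = 5/4 = 1.25.
mayonnaise: 2.25 cup × 5/4 ≈ 3 cup
breadcrumbs: 350 g × 5/4 ÷ 28.35 g/oz ≈ 15 oz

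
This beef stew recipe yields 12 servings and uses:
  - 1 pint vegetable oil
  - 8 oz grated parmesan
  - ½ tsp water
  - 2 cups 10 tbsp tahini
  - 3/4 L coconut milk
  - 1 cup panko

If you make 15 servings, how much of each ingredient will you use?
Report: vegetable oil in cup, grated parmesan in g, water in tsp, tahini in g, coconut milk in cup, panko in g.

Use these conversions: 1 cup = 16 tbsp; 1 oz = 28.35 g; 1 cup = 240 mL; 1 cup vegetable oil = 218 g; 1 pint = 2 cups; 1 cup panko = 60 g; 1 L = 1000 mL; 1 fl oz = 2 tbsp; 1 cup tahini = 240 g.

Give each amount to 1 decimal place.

Scaling factor: 15/12 = 5/4 = 1.25.
vegetable oil: 1 pint × 5/4 × 2 cup/pint = 2.5 cup
grated parmesan: 8 oz × 5/4 × 28.35 g/oz = 283.5 g
water: 0.5 tsp × 5/4 ≈ 0.6 tsp
tahini: (2 cup + 10 tbsp = 2.625 cup) × 5/4 × 240 g/cup = 787.5 g
coconut milk: 0.75 L × 5/4 × 1000 mL/L ÷ 240 mL/cup ≈ 3.9 cup
panko: 1 cup × 5/4 × 60 g/cup = 75.0 g

vegetable oil: 2.5 cup; grated parmesan: 283.5 g; water: 0.6 tsp; tahini: 787.5 g; coconut milk: 3.9 cup; panko: 75.0 g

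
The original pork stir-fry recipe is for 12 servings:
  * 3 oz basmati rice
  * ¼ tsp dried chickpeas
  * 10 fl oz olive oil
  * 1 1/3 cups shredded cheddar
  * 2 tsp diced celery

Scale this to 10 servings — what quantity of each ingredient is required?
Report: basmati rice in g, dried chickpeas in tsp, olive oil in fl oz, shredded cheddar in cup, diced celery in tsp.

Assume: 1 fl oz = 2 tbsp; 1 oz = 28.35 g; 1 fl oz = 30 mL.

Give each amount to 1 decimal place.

basmati rice: 70.9 g; dried chickpeas: 0.2 tsp; olive oil: 8.3 fl oz; shredded cheddar: 1.1 cup; diced celery: 1.7 tsp

Scaling factor: 10/12 = 5/6.
basmati rice: 3 oz × 5/6 × 28.35 g/oz ≈ 70.9 g
dried chickpeas: 0.25 tsp × 5/6 ≈ 0.2 tsp
olive oil: 10 fl oz × 5/6 ≈ 8.3 fl oz
shredded cheddar: 4/3 cup × 5/6 ≈ 1.1 cup
diced celery: 2 tsp × 5/6 ≈ 1.7 tsp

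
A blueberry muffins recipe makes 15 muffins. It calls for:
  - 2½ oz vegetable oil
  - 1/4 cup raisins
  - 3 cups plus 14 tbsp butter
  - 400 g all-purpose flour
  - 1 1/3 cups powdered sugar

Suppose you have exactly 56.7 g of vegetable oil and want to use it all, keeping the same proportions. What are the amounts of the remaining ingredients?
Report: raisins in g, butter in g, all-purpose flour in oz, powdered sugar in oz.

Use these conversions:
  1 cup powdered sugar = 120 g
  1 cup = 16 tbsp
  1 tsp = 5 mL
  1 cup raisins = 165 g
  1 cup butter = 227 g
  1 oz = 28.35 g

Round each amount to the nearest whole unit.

raisins: 33 g; butter: 704 g; all-purpose flour: 11 oz; powdered sugar: 5 oz

The original recipe has 70.875 g of vegetable oil, so the scaling factor is 56.7 ÷ 70.875 = 4/5 = 0.8.
raisins: 0.25 cup × 4/5 × 165 g/cup = 33 g
butter: (3 cup + 14 tbsp = 3.875 cup) × 4/5 × 227 g/cup ≈ 704 g
all-purpose flour: 400 g × 4/5 ÷ 28.35 g/oz ≈ 11 oz
powdered sugar: 4/3 cup × 4/5 × 120 g/cup ÷ 28.35 g/oz ≈ 5 oz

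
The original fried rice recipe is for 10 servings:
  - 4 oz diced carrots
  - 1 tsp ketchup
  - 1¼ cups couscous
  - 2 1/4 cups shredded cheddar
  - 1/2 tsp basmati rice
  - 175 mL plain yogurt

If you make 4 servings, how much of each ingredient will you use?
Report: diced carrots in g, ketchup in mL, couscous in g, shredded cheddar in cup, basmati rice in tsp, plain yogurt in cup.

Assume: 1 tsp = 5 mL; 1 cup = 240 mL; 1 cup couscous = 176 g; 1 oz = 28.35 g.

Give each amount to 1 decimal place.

diced carrots: 45.4 g; ketchup: 2.0 mL; couscous: 88.0 g; shredded cheddar: 0.9 cup; basmati rice: 0.2 tsp; plain yogurt: 0.3 cup

Scaling factor: 4/10 = 2/5 = 0.4.
diced carrots: 4 oz × 2/5 × 28.35 g/oz ≈ 45.4 g
ketchup: 1 tsp × 2/5 × 5 mL/tsp = 2.0 mL
couscous: 1.25 cup × 2/5 × 176 g/cup = 88.0 g
shredded cheddar: 2.25 cup × 2/5 = 0.9 cup
basmati rice: 0.5 tsp × 2/5 = 0.2 tsp
plain yogurt: 175 mL × 2/5 ÷ 240 mL/cup ≈ 0.3 cup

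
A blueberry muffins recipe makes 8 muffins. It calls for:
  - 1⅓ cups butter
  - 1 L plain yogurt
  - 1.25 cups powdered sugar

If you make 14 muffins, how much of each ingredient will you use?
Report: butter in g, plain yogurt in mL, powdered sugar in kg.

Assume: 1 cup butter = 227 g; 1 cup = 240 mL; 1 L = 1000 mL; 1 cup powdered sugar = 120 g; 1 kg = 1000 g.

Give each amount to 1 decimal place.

butter: 529.7 g; plain yogurt: 1750.0 mL; powdered sugar: 0.3 kg

Scaling factor: 14/8 = 7/4 = 1.75.
butter: 4/3 cup × 7/4 × 227 g/cup ≈ 529.7 g
plain yogurt: 1 L × 7/4 × 1000 mL/L = 1750.0 mL
powdered sugar: 1.25 cup × 7/4 × 120 g/cup ÷ 1000 g/kg ≈ 0.3 kg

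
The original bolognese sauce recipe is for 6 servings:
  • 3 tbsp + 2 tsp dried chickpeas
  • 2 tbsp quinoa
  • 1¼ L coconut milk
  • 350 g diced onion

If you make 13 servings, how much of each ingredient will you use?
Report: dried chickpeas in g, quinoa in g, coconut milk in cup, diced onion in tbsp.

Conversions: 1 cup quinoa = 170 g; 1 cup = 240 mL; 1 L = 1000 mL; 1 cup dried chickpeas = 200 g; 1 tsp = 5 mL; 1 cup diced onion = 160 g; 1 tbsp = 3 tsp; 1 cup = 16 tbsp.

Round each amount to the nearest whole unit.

dried chickpeas: 99 g; quinoa: 46 g; coconut milk: 11 cup; diced onion: 76 tbsp

Scaling factor: 13/6.
dried chickpeas: (3 tbsp + 2 tsp = 11/3 tbsp) × 13/6 ÷ 16 tbsp/cup × 200 g/cup ≈ 99 g
quinoa: 2 tbsp × 13/6 ÷ 16 tbsp/cup × 170 g/cup ≈ 46 g
coconut milk: 1.25 L × 13/6 × 1000 mL/L ÷ 240 mL/cup ≈ 11 cup
diced onion: 350 g × 13/6 ÷ 160 g/cup × 16 tbsp/cup ≈ 76 tbsp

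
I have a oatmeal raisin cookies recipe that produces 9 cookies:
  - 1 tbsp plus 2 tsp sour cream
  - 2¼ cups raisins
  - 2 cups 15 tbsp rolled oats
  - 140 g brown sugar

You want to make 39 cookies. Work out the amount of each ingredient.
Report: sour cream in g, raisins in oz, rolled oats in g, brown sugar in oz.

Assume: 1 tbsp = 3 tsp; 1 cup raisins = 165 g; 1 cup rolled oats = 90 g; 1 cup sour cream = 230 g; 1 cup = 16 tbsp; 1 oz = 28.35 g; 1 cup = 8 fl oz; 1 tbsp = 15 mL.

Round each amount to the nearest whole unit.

sour cream: 104 g; raisins: 57 oz; rolled oats: 1146 g; brown sugar: 21 oz

Scaling factor: 39/9 = 13/3.
sour cream: (1 tbsp + 2 tsp = 5/3 tbsp) × 13/3 ÷ 16 tbsp/cup × 230 g/cup ≈ 104 g
raisins: 2.25 cup × 13/3 × 165 g/cup ÷ 28.35 g/oz ≈ 57 oz
rolled oats: (2 cup + 15 tbsp = 2.9375 cup) × 13/3 × 90 g/cup ≈ 1146 g
brown sugar: 140 g × 13/3 ÷ 28.35 g/oz ≈ 21 oz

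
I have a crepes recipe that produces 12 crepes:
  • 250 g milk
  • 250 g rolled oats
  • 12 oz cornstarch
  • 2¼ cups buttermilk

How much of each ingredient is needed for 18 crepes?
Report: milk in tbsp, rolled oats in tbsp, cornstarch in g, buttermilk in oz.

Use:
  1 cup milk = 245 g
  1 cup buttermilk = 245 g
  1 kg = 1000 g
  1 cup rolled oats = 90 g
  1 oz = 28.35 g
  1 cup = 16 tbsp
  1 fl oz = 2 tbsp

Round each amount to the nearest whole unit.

Scaling factor: 18/12 = 3/2 = 1.5.
milk: 250 g × 3/2 ÷ 245 g/cup × 16 tbsp/cup ≈ 24 tbsp
rolled oats: 250 g × 3/2 ÷ 90 g/cup × 16 tbsp/cup ≈ 67 tbsp
cornstarch: 12 oz × 3/2 × 28.35 g/oz ≈ 510 g
buttermilk: 2.25 cup × 3/2 × 245 g/cup ÷ 28.35 g/oz ≈ 29 oz

milk: 24 tbsp; rolled oats: 67 tbsp; cornstarch: 510 g; buttermilk: 29 oz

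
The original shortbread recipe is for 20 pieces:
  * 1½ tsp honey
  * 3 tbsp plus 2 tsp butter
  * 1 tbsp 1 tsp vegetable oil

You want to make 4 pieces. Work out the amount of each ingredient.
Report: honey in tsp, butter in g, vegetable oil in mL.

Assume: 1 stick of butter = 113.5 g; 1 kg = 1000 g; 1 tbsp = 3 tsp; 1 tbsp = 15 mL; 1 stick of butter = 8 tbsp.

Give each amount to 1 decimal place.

Scaling factor: 4/20 = 1/5 = 0.2.
honey: 1.5 tsp × 1/5 = 0.3 tsp
butter: (3 tbsp + 2 tsp = 11/3 tbsp) × 1/5 ÷ 8 tbsp/stick × 113.5 g/stick ≈ 10.4 g
vegetable oil: (1 tbsp + 1 tsp = 4/3 tbsp) × 1/5 × 15 mL/tbsp = 4.0 mL

honey: 0.3 tsp; butter: 10.4 g; vegetable oil: 4.0 mL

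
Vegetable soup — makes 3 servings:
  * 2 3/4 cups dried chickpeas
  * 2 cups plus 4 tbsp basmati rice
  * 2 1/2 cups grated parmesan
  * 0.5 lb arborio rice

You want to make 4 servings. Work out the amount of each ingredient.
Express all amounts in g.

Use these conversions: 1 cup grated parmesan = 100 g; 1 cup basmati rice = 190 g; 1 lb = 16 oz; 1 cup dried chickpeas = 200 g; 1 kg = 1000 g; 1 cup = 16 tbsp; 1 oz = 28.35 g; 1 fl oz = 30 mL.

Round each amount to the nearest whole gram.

dried chickpeas: 733 g; basmati rice: 570 g; grated parmesan: 333 g; arborio rice: 302 g

Scaling factor: 4/3.
dried chickpeas: 2.75 cup × 4/3 × 200 g/cup ≈ 733 g
basmati rice: (2 cup + 4 tbsp = 2.25 cup) × 4/3 × 190 g/cup = 570 g
grated parmesan: 2.5 cup × 4/3 × 100 g/cup ≈ 333 g
arborio rice: 0.5 lb × 4/3 × 16 oz/lb × 28.35 g/oz ≈ 302 g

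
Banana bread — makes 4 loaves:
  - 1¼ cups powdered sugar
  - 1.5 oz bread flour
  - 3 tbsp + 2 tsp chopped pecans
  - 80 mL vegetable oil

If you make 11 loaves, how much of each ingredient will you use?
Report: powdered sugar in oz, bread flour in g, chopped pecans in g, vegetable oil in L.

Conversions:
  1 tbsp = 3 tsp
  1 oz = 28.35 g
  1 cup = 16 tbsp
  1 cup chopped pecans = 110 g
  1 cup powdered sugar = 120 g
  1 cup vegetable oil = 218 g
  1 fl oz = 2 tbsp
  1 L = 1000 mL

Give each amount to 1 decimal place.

powdered sugar: 14.6 oz; bread flour: 116.9 g; chopped pecans: 69.3 g; vegetable oil: 0.2 L

Scaling factor: 11/4 = 2.75.
powdered sugar: 1.25 cup × 11/4 × 120 g/cup ÷ 28.35 g/oz ≈ 14.6 oz
bread flour: 1.5 oz × 11/4 × 28.35 g/oz ≈ 116.9 g
chopped pecans: (3 tbsp + 2 tsp = 11/3 tbsp) × 11/4 ÷ 16 tbsp/cup × 110 g/cup ≈ 69.3 g
vegetable oil: 80 mL × 11/4 ÷ 1000 mL/L ≈ 0.2 L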